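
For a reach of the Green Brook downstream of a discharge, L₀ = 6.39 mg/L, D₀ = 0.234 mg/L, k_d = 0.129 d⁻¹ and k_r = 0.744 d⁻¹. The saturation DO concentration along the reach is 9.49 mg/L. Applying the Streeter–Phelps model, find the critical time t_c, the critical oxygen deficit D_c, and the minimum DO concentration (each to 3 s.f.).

t_c ≈ 2.54 d; D_c ≈ 0.799 mg/L; min DO ≈ 8.69 mg/L

t_c = [1/(k_r−k_d)] ln[(k_r/k_d)(1 − D₀(k_r−k_d)/(k_d L₀))]
= [1/(0.744−0.129)] ln[(0.744/0.129)(1 − 0.234×0.6150/(0.129×6.39))]
= (1/0.6150) ln[5.767 × 0.8254] = 1.626 × ln(4.761) = 1.626 × 1.560 = 2.537 d.
D_c = (k_d/k_r) L₀ e^(−k_d t_c) = (0.129/0.744) × 6.39 × e^(−0.129×2.537) = 0.1734 × 6.39 × 0.7209 = 0.7987 mg/L.
Minimum DO = C_s − D_c = 9.49 − 0.7987 = 8.691 mg/L.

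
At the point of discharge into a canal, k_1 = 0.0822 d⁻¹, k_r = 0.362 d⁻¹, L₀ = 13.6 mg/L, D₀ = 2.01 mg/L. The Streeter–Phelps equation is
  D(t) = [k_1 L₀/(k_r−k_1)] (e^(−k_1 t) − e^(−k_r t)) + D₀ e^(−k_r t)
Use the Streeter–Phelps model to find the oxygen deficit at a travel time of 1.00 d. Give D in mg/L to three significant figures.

k_1 L₀/(k_r−k_1) = 0.0822×13.6/(0.362−0.0822) = 1.118/0.2798 = 3.995 mg/L.
e^(−k_1 t) = e^(−0.0822×1.000) = 0.9211; e^(−k_r t) = e^(−0.362×1.000) = 0.6963.
D = 3.995 × (0.9211 − 0.6963) + 2.01 × 0.6963 = 0.8982 + 1.400 = 2.298 mg/L.

D ≈ 2.30 mg/L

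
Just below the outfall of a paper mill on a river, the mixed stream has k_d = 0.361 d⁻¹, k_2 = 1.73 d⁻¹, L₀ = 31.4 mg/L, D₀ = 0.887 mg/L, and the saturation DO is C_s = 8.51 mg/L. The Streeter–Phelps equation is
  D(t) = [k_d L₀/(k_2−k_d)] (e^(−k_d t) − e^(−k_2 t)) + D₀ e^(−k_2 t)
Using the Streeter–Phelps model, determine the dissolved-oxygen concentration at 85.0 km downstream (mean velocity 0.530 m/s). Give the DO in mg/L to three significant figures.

Travel time t = x/v = 85.0 km / (0.530 m/s) = 85000 m / 0.530 m/s = 160400 s = 1.856 d.
k_d L₀/(k_2−k_d) = 0.361×31.4/(1.73−0.361) = 11.34/1.369 = 8.280 mg/L.
e^(−k_d t) = e^(−0.361×1.856) = 0.5117; e^(−k_2 t) = e^(−1.73×1.856) = 0.04031.
D = 8.280 × (0.5117 − 0.04031) + 0.887 × 0.04031 = 3.903 + 0.03575 = 3.939 mg/L.
DO = C_s − D = 8.51 − 3.939 = 4.571 mg/L.

DO ≈ 4.57 mg/L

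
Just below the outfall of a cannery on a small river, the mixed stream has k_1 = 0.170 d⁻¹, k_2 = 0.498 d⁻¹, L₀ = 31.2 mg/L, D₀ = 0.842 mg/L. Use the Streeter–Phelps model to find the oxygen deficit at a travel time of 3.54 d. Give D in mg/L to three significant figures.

k_1 L₀/(k_2−k_1) = 0.170×31.2/(0.498−0.170) = 5.304/0.3280 = 16.17 mg/L.
e^(−k_1 t) = e^(−0.170×3.540) = 0.5478; e^(−k_2 t) = e^(−0.498×3.540) = 0.1715.
D = 16.17 × (0.5478 − 0.1715) + 0.842 × 0.1715 = 6.085 + 0.1444 = 6.229 mg/L.

D ≈ 6.23 mg/L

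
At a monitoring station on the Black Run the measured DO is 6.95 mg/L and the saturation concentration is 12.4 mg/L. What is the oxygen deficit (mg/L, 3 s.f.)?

D ≈ 5.45 mg/L

D = C_s − C = 12.4 − 6.95 = 5.45 mg/L.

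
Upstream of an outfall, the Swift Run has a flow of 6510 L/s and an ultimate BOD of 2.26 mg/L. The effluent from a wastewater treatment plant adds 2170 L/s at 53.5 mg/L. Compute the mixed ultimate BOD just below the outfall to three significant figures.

Flow-weighted mixing: C = (Q_r C_r + Q_w C_w)/(Q_r + Q_w)
= (6510×2.26 + 2170×53.5)/(6510 + 2170) = 130800/8680 = 15.07 mg/L.

15.1 mg/L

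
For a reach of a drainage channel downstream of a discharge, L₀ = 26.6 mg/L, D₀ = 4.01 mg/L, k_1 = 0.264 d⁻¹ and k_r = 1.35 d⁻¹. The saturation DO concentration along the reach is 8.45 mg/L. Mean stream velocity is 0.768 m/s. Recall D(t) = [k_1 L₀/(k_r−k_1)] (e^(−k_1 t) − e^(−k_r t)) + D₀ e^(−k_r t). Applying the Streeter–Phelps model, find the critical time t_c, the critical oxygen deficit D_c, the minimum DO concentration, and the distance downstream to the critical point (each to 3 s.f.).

At the critical point dD/dt = 0, so k_1 L₀ e^(−k_1 t) = k_r D. Substituting D(t) from the Streeter–Phelps equation and solving for t gives
t_c = ln[(k_r/k_1)(1 − D₀(k_r−k_1)/(k_1 L₀))] / (k_r−k_1).
Here k_r−k_1 = 1.086 d⁻¹ and 1 − D₀(k_r−k_1)/(k_1 L₀) = 1 − 4.01×1.086/(0.264×26.6) = 0.3799, so
t_c = ln(5.114 × 0.3799) / 1.086 = 0.6640 / 1.086 = 0.6114 d.
D_c = (k_1/k_r) L₀ e^(−k_1 t_c) = (0.264/1.35) × 26.6 × e^(−0.264×0.6114) = 0.1956 × 26.6 × 0.8509 = 4.426 mg/L.
Minimum DO = C_s − D_c = 8.45 − 4.426 = 4.024 mg/L.
x_c = v t_c = 0.768 m/s × 0.6114 d × 86400 s/d = 40570 m ≈ 40.6 km.

t_c ≈ 0.611 d; D_c ≈ 4.43 mg/L; min DO ≈ 4.02 mg/L; x_c ≈ 40.6 km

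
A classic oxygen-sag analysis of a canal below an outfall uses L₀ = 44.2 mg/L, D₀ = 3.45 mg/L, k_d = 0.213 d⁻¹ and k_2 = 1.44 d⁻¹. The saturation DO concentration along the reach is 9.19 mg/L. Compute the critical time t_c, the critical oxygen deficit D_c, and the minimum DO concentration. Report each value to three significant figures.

t_c ≈ 1.07 d; D_c ≈ 5.20 mg/L; min DO ≈ 3.99 mg/L

At the critical point dD/dt = 0, so k_d L₀ e^(−k_d t) = k_2 D. Substituting D(t) from the Streeter–Phelps equation and solving for t gives
t_c = ln[(k_2/k_d)(1 − D₀(k_2−k_d)/(k_d L₀))] / (k_2−k_d).
Here k_2−k_d = 1.227 d⁻¹ and 1 − D₀(k_2−k_d)/(k_d L₀) = 1 − 3.45×1.227/(0.213×44.2) = 0.5504, so
t_c = ln(6.761 × 0.5504) / 1.227 = 1.314 / 1.227 = 1.071 d.
D_c = (k_d/k_2) L₀ e^(−k_d t_c) = (0.213/1.44) × 44.2 × e^(−0.213×1.071) = 0.1479 × 44.2 × 0.7961 = 5.205 mg/L.
Minimum DO = C_s − D_c = 9.19 − 5.205 = 3.985 mg/L.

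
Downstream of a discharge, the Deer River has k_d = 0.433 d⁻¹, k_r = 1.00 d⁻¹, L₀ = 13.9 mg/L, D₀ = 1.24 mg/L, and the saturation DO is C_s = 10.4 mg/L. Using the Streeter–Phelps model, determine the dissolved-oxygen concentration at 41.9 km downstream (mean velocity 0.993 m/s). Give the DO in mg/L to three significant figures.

Travel time t = x/v = 41.9 km / (0.993 m/s) = 41900 m / 0.993 m/s = 42200 s = 0.4884 d.
k_d L₀/(k_r−k_d) = 0.433×13.9/(1.00−0.433) = 6.019/0.5670 = 10.61 mg/L.
e^(−k_d t) = e^(−0.433×0.4884) = 0.8094; e^(−k_r t) = e^(−1.00×0.4884) = 0.6136.
D = 10.61 × (0.8094 − 0.6136) + 1.24 × 0.6136 = 2.078 + 0.7609 = 2.839 mg/L.
DO = C_s − D = 10.4 − 2.839 = 7.561 mg/L.

DO ≈ 7.56 mg/L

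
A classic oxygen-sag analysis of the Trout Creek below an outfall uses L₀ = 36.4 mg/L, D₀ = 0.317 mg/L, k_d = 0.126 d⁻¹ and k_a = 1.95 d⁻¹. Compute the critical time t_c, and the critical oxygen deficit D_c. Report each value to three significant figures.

t_c ≈ 1.43 d; D_c ≈ 1.96 mg/L

t_c = [1/(k_a−k_d)] ln[(k_a/k_d)(1 − D₀(k_a−k_d)/(k_d L₀))]
= [1/(1.95−0.126)] ln[(1.95/0.126)(1 − 0.317×1.824/(0.126×36.4))]
= (1/1.824) ln[15.48 × 0.8739] = 0.5482 × ln(13.53) = 0.5482 × 2.605 = 1.428 d.
L(t_c) = L₀ e^(−k_d t_c) = 36.4 × 0.8353 = 30.41 mg/L, and at the critical point k_a D_c = k_d L, so D_c = (0.126/1.95) × 30.41 = 1.965 mg/L.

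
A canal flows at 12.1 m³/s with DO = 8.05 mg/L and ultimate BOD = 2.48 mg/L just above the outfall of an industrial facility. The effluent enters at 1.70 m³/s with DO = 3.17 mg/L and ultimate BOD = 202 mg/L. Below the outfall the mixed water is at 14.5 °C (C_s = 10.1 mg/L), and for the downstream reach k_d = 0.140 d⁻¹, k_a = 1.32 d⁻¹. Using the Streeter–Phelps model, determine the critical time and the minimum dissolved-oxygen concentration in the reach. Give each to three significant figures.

t_c ≈ 0.420 d; minimum DO ≈ 7.39 mg/L

Mixed DO = (12.1×8.05 + 1.70×3.17)/(12.1+1.70) = 102.8/13.80 = 7.449 mg/L.
Mixed L₀ = (12.1×2.48 + 1.70×202)/(13.80) = 373.4/13.80 = 27.06 mg/L.
Initial deficit D₀ = C_s − DO₀ = 10.1 − 7.449 = 2.651 mg/L.
t_c = (1/1.180) ln[(1.32/0.140)(1 − 2.651×1.180/(0.140×27.06))] = 0.8475 × ln(1.642) = 0.4204 d.
D_c = (0.140/1.32) × 27.06 × e^(−0.140×0.4204) = 0.1061 × 27.06 × 0.9428 = 2.706 mg/L.
Minimum DO = 10.1 − 2.706 = 7.394 mg/L.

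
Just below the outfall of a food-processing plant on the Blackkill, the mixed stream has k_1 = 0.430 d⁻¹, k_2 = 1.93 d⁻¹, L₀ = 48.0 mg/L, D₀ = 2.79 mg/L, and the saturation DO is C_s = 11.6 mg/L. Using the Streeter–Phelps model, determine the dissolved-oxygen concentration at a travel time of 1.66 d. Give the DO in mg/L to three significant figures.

k_1 L₀/(k_2−k_1) = 0.430×48.0/(1.93−0.430) = 20.64/1.500 = 13.76 mg/L.
e^(−k_1 t) = e^(−0.430×1.660) = 0.4898; e^(−k_2 t) = e^(−1.93×1.660) = 0.04061.
D = 13.76 × (0.4898 − 0.04061) + 2.79 × 0.04061 = 6.181 + 0.1133 = 6.294 mg/L.
DO = C_s − D = 11.6 − 6.294 = 5.306 mg/L.

DO ≈ 5.31 mg/L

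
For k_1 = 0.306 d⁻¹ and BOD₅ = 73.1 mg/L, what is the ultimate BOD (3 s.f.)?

L₀ ≈ 93.3 mg/L

BOD₅ = L₀(1 − e^(−5k_1)) ⇒ L₀ = BOD₅ / (1 − e^(−5×0.306))
= 73.1 / (1 − 0.2165) = 73.1 / 0.7835 = 93.30 mg/L.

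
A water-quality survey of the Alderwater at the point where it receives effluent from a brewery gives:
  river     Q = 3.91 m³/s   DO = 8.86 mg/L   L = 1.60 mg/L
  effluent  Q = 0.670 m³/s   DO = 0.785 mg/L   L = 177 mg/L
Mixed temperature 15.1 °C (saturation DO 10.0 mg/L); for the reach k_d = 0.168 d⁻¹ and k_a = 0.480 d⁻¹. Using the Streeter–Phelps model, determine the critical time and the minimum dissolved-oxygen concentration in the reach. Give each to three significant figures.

Mixed DO = (3.91×8.86 + 0.670×0.785)/(3.91+0.670) = 35.17/4.580 = 7.679 mg/L.
Mixed L₀ = (3.91×1.60 + 0.670×177)/(4.580) = 124.8/4.580 = 27.26 mg/L.
Initial deficit D₀ = C_s − DO₀ = 10.0 − 7.679 = 2.321 mg/L.
t_c = (1/0.3120) ln[(0.480/0.168)(1 − 2.321×0.3120/(0.168×27.26))] = 3.205 × ln(2.405) = 2.813 d.
D_c = (0.168/0.480) × 27.26 × e^(−0.168×2.813) = 0.3500 × 27.26 × 0.6234 = 5.947 mg/L.
Minimum DO = 10.0 − 5.947 = 4.053 mg/L.

t_c ≈ 2.81 d; minimum DO ≈ 4.05 mg/L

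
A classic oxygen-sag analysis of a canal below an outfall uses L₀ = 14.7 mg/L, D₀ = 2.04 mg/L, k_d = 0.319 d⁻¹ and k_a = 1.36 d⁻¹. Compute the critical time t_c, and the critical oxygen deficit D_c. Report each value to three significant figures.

With k_a/k_d = 4.263 and 1 − D₀(k_a−k_d)/(k_d L₀) = 0.5471,
t_c = ln(4.263 × 0.5471) / (1.36 − 0.319) = ln(2.333) / 1.041 = 0.8470/1.041 = 0.8136 d.
D_c = (k_d/k_a) L₀ e^(−k_d t_c) = (0.319/1.36) × 14.7 × e^(−0.319×0.8136) = 0.2346 × 14.7 × 0.7714 = 2.660 mg/L.

t_c ≈ 0.814 d; D_c ≈ 2.66 mg/L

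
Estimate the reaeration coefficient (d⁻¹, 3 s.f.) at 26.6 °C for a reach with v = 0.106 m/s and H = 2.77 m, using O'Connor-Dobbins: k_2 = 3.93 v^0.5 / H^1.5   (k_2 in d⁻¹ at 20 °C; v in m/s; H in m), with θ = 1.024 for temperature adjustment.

k_2(20) = 3.93 × 0.106^0.5 / 2.77^1.5 = 3.93 × 0.3256 / 4.610 = 0.2775 d⁻¹.
k_2(26.6) = 0.2775 × 1.024^(26.6−20) = 0.2775 × 1.169 = 0.3246 d⁻¹.

k_2 ≈ 0.325 d⁻¹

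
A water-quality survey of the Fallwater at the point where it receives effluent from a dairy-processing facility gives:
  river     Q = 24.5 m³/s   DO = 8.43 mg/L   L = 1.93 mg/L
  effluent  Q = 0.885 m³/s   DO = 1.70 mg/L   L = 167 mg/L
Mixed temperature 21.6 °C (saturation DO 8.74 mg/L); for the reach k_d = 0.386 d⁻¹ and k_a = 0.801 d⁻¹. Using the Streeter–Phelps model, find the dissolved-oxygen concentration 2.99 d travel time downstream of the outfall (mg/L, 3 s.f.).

Mixed DO = (24.5×8.43 + 0.885×1.70)/(24.5+0.885) = 208.0/25.39 = 8.195 mg/L.
Mixed L₀ = (24.5×1.93 + 0.885×167)/(25.39) = 195.1/25.39 = 7.685 mg/L.
Initial deficit D₀ = C_s − DO₀ = 8.74 − 8.195 = 0.5446 mg/L.
D(2.99) = [0.386×7.685/(0.801−0.386)](e^(−0.386×2.99) − e^(−0.801×2.99)) + 0.5446 e^(−0.801×2.99)
= 7.148 × (0.3153 − 0.09117) + 0.5446 × 0.09117 = 1.652 mg/L.
DO = 8.74 − 1.652 = 7.088 mg/L.

DO ≈ 7.09 mg/L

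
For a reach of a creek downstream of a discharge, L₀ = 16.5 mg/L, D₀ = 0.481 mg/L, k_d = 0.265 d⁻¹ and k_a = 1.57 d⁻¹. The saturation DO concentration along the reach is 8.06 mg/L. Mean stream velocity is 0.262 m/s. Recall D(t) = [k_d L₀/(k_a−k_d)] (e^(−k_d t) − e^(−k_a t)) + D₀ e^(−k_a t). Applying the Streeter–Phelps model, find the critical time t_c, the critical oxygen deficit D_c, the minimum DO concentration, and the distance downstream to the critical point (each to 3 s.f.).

t_c ≈ 1.24 d; D_c ≈ 2.00 mg/L; min DO ≈ 6.06 mg/L; x_c ≈ 28.2 km

t_c = [1/(k_a−k_d)] ln[(k_a/k_d)(1 − D₀(k_a−k_d)/(k_d L₀))]
= [1/(1.57−0.265)] ln[(1.57/0.265)(1 − 0.481×1.305/(0.265×16.5))]
= (1/1.305) ln[5.925 × 0.8564] = 0.7663 × ln(5.074) = 0.7663 × 1.624 = 1.245 d.
L(t_c) = L₀ e^(−k_d t_c) = 16.5 × 0.7191 = 11.86 mg/L, and at the critical point k_a D_c = k_d L, so D_c = (0.265/1.57) × 11.86 = 2.003 mg/L.
Minimum DO = C_s − D_c = 8.06 − 2.003 = 6.057 mg/L.
x_c = v t_c = 0.262 m/s × 1.245 d × 86400 s/d = 28170 m ≈ 28.2 km.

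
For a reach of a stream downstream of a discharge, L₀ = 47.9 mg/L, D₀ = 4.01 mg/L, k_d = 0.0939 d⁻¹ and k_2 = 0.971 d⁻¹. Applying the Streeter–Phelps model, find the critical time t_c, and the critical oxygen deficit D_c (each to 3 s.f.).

At the critical point dD/dt = 0, so k_d L₀ e^(−k_d t) = k_2 D. Substituting D(t) from the Streeter–Phelps equation and solving for t gives
t_c = ln[(k_2/k_d)(1 − D₀(k_2−k_d)/(k_d L₀))] / (k_2−k_d).
Here k_2−k_d = 0.8771 d⁻¹ and 1 − D₀(k_2−k_d)/(k_d L₀) = 1 − 4.01×0.8771/(0.0939×47.9) = 0.2180, so
t_c = ln(10.34 × 0.2180) / 0.8771 = 0.8130 / 0.8771 = 0.9269 d.
D_c = (k_d/k_2) L₀ e^(−k_d t_c) = (0.0939/0.971) × 47.9 × e^(−0.0939×0.9269) = 0.09670 × 47.9 × 0.9166 = 4.246 mg/L.

t_c ≈ 0.927 d; D_c ≈ 4.25 mg/L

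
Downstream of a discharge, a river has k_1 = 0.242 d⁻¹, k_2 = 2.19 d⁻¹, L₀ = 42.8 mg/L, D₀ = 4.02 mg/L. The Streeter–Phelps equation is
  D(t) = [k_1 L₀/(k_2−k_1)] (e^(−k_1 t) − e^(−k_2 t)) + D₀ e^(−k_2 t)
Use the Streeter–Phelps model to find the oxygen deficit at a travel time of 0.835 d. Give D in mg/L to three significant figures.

D ≈ 4.14 mg/L

k_1 L₀/(k_2−k_1) = 0.242×42.8/(2.19−0.242) = 10.36/1.948 = 5.317 mg/L.
e^(−k_1 t) = e^(−0.242×0.8350) = 0.8170; e^(−k_2 t) = e^(−2.19×0.8350) = 0.1606.
D = 5.317 × (0.8170 − 0.1606) + 4.02 × 0.1606 = 3.490 + 0.6457 = 4.136 mg/L.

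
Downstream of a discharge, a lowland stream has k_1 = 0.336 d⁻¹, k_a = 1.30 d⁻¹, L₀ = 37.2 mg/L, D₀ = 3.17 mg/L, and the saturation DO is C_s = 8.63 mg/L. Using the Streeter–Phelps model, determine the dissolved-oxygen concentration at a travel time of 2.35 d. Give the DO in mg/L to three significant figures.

DO ≈ 3.20 mg/L

k_1 L₀/(k_a−k_1) = 0.336×37.2/(1.30−0.336) = 12.50/0.9640 = 12.97 mg/L.
e^(−k_1 t) = e^(−0.336×2.350) = 0.4540; e^(−k_a t) = e^(−1.30×2.350) = 0.04712.
D = 12.97 × (0.4540 − 0.04712) + 3.17 × 0.04712 = 5.276 + 0.1494 = 5.425 mg/L.
DO = C_s − D = 8.63 − 5.425 = 3.205 mg/L.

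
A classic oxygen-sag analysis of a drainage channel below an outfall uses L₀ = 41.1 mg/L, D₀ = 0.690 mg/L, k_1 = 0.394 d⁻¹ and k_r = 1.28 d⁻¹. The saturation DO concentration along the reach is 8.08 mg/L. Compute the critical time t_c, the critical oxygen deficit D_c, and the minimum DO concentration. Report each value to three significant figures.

t_c ≈ 1.29 d; D_c ≈ 7.62 mg/L; min DO ≈ 0.459 mg/L

At the critical point dD/dt = 0, so k_1 L₀ e^(−k_1 t) = k_r D. Substituting D(t) from the Streeter–Phelps equation and solving for t gives
t_c = ln[(k_r/k_1)(1 − D₀(k_r−k_1)/(k_1 L₀))] / (k_r−k_1).
Here k_r−k_1 = 0.8860 d⁻¹ and 1 − D₀(k_r−k_1)/(k_1 L₀) = 1 − 0.690×0.8860/(0.394×41.1) = 0.9622, so
t_c = ln(3.249 × 0.9622) / 0.8860 = 1.140 / 0.8860 = 1.286 d.
L(t_c) = L₀ e^(−k_1 t_c) = 41.1 × 0.6024 = 24.76 mg/L, and at the critical point k_r D_c = k_1 L, so D_c = (0.394/1.28) × 24.76 = 7.621 mg/L.
Minimum DO = C_s − D_c = 8.08 − 7.621 = 0.4591 mg/L.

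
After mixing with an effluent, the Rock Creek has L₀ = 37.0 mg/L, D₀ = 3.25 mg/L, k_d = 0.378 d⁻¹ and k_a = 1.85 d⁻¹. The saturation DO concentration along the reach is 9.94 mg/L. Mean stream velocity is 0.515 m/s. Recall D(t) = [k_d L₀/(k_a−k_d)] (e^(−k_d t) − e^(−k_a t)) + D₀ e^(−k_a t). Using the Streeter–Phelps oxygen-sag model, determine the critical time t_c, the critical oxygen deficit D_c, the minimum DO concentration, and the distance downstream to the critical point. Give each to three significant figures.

t_c ≈ 0.794 d; D_c ≈ 5.60 mg/L; min DO ≈ 4.34 mg/L; x_c ≈ 35.3 km

With k_a/k_d = 4.894 and 1 − D₀(k_a−k_d)/(k_d L₀) = 0.6579,
t_c = ln(4.894 × 0.6579) / (1.85 − 0.378) = ln(3.220) / 1.472 = 1.169/1.472 = 0.7944 d.
L(t_c) = L₀ e^(−k_d t_c) = 37.0 × 0.7406 = 27.40 mg/L, and at the critical point k_a D_c = k_d L, so D_c = (0.378/1.85) × 27.40 = 5.599 mg/L.
Minimum DO = C_s − D_c = 9.94 − 5.599 = 4.341 mg/L.
x_c = v t_c = 0.515 m/s × 0.7944 d × 86400 s/d = 35350 m ≈ 35.3 km.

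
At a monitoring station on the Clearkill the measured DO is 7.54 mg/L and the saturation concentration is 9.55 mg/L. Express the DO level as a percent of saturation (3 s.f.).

% saturation = C/C_s × 100 = 7.54/9.55 × 100 = 79.0 %.

79.0 % saturation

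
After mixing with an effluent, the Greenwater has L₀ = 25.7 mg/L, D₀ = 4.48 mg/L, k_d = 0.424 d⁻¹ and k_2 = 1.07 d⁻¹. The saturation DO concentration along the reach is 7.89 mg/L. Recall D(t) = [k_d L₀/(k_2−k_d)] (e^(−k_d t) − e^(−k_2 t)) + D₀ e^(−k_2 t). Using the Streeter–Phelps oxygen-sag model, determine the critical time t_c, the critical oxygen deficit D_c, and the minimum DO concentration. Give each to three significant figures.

t_c ≈ 0.955 d; D_c ≈ 6.79 mg/L; min DO ≈ 1.10 mg/L

With k_2/k_d = 2.524 and 1 − D₀(k_2−k_d)/(k_d L₀) = 0.7344,
t_c = ln(2.524 × 0.7344) / (1.07 − 0.424) = ln(1.853) / 0.6460 = 0.6170/0.6460 = 0.9551 d.
L(t_c) = L₀ e^(−k_d t_c) = 25.7 × 0.6670 = 17.14 mg/L, and at the critical point k_2 D_c = k_d L, so D_c = (0.424/1.07) × 17.14 = 6.793 mg/L.
Minimum DO = C_s − D_c = 7.89 − 6.793 = 1.097 mg/L.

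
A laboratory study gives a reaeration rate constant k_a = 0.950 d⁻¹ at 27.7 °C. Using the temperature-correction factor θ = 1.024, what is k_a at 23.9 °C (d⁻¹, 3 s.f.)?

k_a ≈ 0.868 d⁻¹

k_a(T₂) = k_a(T₁) · θ^(T₂−T₁) = 0.950 × 1.024^(23.9−27.7)
= 0.950 × 1.024^-3.80 = 0.950 × 0.9138 = 0.8681 d⁻¹.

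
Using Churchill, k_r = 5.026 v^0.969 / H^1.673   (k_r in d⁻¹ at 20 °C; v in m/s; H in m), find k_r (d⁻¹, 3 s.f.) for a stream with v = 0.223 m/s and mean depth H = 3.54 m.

k_r ≈ 0.142 d⁻¹

k_r = 5.026 × 0.223^0.969 / 3.54^1.673 = 5.026 × 0.2336 / 8.289 = 0.1417 d⁻¹.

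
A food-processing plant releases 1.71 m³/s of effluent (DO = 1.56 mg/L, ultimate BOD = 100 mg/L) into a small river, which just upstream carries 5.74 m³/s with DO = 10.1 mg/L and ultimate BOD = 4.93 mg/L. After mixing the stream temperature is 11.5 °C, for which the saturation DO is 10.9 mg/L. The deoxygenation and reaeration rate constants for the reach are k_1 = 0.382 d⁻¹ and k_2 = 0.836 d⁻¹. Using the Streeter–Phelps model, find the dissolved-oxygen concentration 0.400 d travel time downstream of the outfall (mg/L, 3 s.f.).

DO ≈ 5.72 mg/L

Mixed DO = (5.74×10.1 + 1.71×1.56)/(5.74+1.71) = 60.64/7.450 = 8.140 mg/L.
Mixed L₀ = (5.74×4.93 + 1.71×100)/(7.450) = 199.3/7.450 = 26.75 mg/L.
Initial deficit D₀ = C_s − DO₀ = 10.9 − 8.140 = 2.760 mg/L.
D(0.400) = [0.382×26.75/(0.836−0.382)](e^(−0.382×0.400) − e^(−0.836×0.400)) + 2.760 e^(−0.836×0.400)
= 22.51 × (0.8583 − 0.7158) + 2.760 × 0.7158 = 5.184 mg/L.
DO = 10.9 − 5.184 = 5.716 mg/L.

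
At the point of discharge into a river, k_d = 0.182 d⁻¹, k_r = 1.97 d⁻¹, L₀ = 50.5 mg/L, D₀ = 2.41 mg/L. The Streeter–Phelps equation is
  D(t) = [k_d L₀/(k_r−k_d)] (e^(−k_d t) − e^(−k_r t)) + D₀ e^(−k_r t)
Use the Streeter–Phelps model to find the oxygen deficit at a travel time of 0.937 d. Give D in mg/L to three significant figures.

D ≈ 3.90 mg/L

k_d L₀/(k_r−k_d) = 0.182×50.5/(1.97−0.182) = 9.191/1.788 = 5.140 mg/L.
e^(−k_d t) = e^(−0.182×0.9370) = 0.8432; e^(−k_r t) = e^(−1.97×0.9370) = 0.1579.
D = 5.140 × (0.8432 − 0.1579) + 2.41 × 0.1579 = 3.523 + 0.3805 = 3.903 mg/L.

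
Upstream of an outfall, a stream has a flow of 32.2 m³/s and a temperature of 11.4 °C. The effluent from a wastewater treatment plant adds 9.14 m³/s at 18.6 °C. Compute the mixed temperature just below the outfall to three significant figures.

Flow-weighted mixing: C = (Q_r C_r + Q_w C_w)/(Q_r + Q_w)
= (32.2×11.4 + 9.14×18.6)/(32.2 + 9.14) = 537.1/41.34 = 12.99 °C.

13.0 °C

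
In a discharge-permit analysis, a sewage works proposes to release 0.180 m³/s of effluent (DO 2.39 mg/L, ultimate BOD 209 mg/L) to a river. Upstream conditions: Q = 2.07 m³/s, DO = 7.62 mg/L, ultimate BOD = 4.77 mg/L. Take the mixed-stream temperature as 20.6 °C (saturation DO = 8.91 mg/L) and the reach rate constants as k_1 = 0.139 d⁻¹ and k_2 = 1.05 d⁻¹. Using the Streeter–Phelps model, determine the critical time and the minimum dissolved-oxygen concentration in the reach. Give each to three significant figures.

Mixed DO = (2.07×7.62 + 0.180×2.39)/(2.07+0.180) = 16.20/2.250 = 7.202 mg/L.
Mixed L₀ = (2.07×4.77 + 0.180×209)/(2.250) = 47.49/2.250 = 21.11 mg/L.
Initial deficit D₀ = C_s − DO₀ = 8.91 − 7.202 = 1.708 mg/L.
t_c = (1/0.9110) ln[(1.05/0.139)(1 − 1.708×0.9110/(0.139×21.11))] = 1.098 × ln(3.547) = 1.390 d.
D_c = (0.139/1.05) × 21.11 × e^(−0.139×1.390) = 0.1324 × 21.11 × 0.8243 = 2.303 mg/L.
Minimum DO = 8.91 − 2.303 = 6.607 mg/L.

t_c ≈ 1.39 d; minimum DO ≈ 6.61 mg/L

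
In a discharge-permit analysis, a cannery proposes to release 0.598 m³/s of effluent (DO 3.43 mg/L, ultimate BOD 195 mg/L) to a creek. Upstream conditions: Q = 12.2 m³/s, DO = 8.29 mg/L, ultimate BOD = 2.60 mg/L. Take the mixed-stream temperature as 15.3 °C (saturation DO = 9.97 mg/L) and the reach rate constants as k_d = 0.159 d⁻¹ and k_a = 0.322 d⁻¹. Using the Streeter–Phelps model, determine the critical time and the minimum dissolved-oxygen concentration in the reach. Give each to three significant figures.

t_c ≈ 3.20 d; minimum DO ≈ 6.53 mg/L

Mixed DO = (12.2×8.29 + 0.598×3.43)/(12.2+0.598) = 103.2/12.80 = 8.063 mg/L.
Mixed L₀ = (12.2×2.60 + 0.598×195)/(12.80) = 148.3/12.80 = 11.59 mg/L.
Initial deficit D₀ = C_s − DO₀ = 9.97 − 8.063 = 1.907 mg/L.
t_c = (1/0.1630) ln[(0.322/0.159)(1 − 1.907×0.1630/(0.159×11.59))] = 6.135 × ln(1.684) = 3.196 d.
D_c = (0.159/0.322) × 11.59 × e^(−0.159×3.196) = 0.4938 × 11.59 × 0.6016 = 3.443 mg/L.
Minimum DO = 9.97 − 3.443 = 6.527 mg/L.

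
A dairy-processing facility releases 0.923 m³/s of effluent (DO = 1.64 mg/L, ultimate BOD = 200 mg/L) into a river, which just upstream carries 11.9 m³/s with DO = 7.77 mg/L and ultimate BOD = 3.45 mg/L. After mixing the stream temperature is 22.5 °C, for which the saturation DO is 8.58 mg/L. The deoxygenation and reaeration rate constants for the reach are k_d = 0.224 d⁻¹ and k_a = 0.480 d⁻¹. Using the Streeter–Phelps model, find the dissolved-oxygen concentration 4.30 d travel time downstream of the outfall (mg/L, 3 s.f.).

DO ≈ 4.50 mg/L

Mixed DO = (11.9×7.77 + 0.923×1.64)/(11.9+0.923) = 93.98/12.82 = 7.329 mg/L.
Mixed L₀ = (11.9×3.45 + 0.923×200)/(12.82) = 225.7/12.82 = 17.60 mg/L.
Initial deficit D₀ = C_s − DO₀ = 8.58 − 7.329 = 1.251 mg/L.
D(4.30) = [0.224×17.60/(0.480−0.224)](e^(−0.224×4.30) − e^(−0.480×4.30)) + 1.251 e^(−0.480×4.30)
= 15.40 × (0.3817 − 0.1269) + 1.251 × 0.1269 = 4.081 mg/L.
DO = 8.58 − 4.081 = 4.499 mg/L.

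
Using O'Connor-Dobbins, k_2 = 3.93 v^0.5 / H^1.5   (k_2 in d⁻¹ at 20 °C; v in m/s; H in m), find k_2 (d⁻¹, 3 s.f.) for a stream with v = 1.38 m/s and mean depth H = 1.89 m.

k_2 = 3.93 × 1.38^0.5 / 1.89^1.5 = 3.93 × 1.175 / 2.598 = 1.777 d⁻¹.

k_2 ≈ 1.78 d⁻¹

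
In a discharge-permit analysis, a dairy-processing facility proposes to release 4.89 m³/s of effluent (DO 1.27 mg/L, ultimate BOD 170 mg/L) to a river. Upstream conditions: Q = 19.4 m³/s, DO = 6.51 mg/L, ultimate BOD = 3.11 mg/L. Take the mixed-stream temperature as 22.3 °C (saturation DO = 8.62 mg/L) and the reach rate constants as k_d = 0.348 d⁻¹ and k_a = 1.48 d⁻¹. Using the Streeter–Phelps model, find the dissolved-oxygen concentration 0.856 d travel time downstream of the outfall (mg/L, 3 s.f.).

Mixed DO = (19.4×6.51 + 4.89×1.27)/(19.4+4.89) = 132.5/24.29 = 5.455 mg/L.
Mixed L₀ = (19.4×3.11 + 4.89×170)/(24.29) = 891.6/24.29 = 36.71 mg/L.
Initial deficit D₀ = C_s − DO₀ = 8.62 − 5.455 = 3.165 mg/L.
D(0.856) = [0.348×36.71/(1.48−0.348)](e^(−0.348×0.856) − e^(−1.48×0.856)) + 3.165 e^(−1.48×0.856)
= 11.28 × (0.7424 − 0.2817) + 3.165 × 0.2817 = 6.090 mg/L.
DO = 8.62 − 6.090 = 2.530 mg/L.

DO ≈ 2.53 mg/L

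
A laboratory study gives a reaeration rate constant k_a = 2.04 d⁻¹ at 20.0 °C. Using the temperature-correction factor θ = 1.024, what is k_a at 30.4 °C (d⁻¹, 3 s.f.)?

k_a ≈ 2.61 d⁻¹

k_a(T₂) = k_a(T₁) · θ^(T₂−T₁) = 2.04 × 1.024^(30.4−20.0)
= 2.04 × 1.024^10.4 = 2.04 × 1.280 = 2.611 d⁻¹.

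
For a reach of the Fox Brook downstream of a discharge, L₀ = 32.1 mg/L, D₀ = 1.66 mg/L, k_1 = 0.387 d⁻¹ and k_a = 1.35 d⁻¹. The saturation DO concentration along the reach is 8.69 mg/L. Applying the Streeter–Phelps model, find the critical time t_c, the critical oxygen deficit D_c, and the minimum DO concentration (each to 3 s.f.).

t_c ≈ 1.15 d; D_c ≈ 5.89 mg/L; min DO ≈ 2.80 mg/L

t_c = [1/(k_a−k_1)] ln[(k_a/k_1)(1 − D₀(k_a−k_1)/(k_1 L₀))]
= [1/(1.35−0.387)] ln[(1.35/0.387)(1 − 1.66×0.9630/(0.387×32.1))]
= (1/0.9630) ln[3.488 × 0.8713] = 1.038 × ln(3.039) = 1.038 × 1.112 = 1.154 d.
D_c = (k_1/k_a) L₀ e^(−k_1 t_c) = (0.387/1.35) × 32.1 × e^(−0.387×1.154) = 0.2867 × 32.1 × 0.6397 = 5.887 mg/L.
Minimum DO = C_s − D_c = 8.69 − 5.887 = 2.803 mg/L.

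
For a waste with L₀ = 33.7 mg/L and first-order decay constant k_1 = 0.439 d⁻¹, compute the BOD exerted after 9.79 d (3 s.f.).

y ≈ 33.2 mg/L

y_t = L₀(1 − e^(−k_1 t)) = 33.7 × (1 − e^(−0.439×9.79))
= 33.7 × (1 − 0.01360) = 33.7 × 0.9864 = 33.24 mg/L.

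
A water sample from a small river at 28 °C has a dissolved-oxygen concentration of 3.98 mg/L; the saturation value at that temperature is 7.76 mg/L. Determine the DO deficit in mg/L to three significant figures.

D ≈ 3.78 mg/L

D = C_s − C = 7.76 − 3.98 = 3.78 mg/L.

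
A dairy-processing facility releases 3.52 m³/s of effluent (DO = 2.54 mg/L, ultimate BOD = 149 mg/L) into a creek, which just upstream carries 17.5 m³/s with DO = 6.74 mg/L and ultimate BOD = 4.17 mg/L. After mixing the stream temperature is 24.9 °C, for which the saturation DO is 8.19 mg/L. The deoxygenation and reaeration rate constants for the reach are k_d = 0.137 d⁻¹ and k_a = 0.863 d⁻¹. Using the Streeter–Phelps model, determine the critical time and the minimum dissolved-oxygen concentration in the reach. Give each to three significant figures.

Mixed DO = (17.5×6.74 + 3.52×2.54)/(17.5+3.52) = 126.9/21.02 = 6.037 mg/L.
Mixed L₀ = (17.5×4.17 + 3.52×149)/(21.02) = 597.5/21.02 = 28.42 mg/L.
Initial deficit D₀ = C_s − DO₀ = 8.19 − 6.037 = 2.153 mg/L.
t_c = (1/0.7260) ln[(0.863/0.137)(1 − 2.153×0.7260/(0.137×28.42))] = 1.377 × ln(3.770) = 1.828 d.
D_c = (0.137/0.863) × 28.42 × e^(−0.137×1.828) = 0.1587 × 28.42 × 0.7785 = 3.513 mg/L.
Minimum DO = 8.19 − 3.513 = 4.677 mg/L.

t_c ≈ 1.83 d; minimum DO ≈ 4.68 mg/L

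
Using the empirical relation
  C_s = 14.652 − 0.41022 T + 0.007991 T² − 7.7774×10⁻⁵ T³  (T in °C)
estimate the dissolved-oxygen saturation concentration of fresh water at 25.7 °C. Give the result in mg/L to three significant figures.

C_s ≈ 8.07 mg/L

C_s = 14.652 − 0.41022×25.7 + 0.007991×25.7² − 7.7774×10⁻⁵×25.7³ = 8.067 mg/L.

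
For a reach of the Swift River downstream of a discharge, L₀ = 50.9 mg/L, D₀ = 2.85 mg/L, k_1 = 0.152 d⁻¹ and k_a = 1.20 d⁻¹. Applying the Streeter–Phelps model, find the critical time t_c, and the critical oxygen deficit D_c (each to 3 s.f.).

t_c ≈ 1.51 d; D_c ≈ 5.13 mg/L

With k_a/k_1 = 7.895 and 1 − D₀(k_a−k_1)/(k_1 L₀) = 0.6139,
t_c = ln(7.895 × 0.6139) / (1.20 − 0.152) = ln(4.847) / 1.048 = 1.578/1.048 = 1.506 d.
L(t_c) = L₀ e^(−k_1 t_c) = 50.9 × 0.7954 = 40.49 mg/L, and at the critical point k_a D_c = k_1 L, so D_c = (0.152/1.20) × 40.49 = 5.128 mg/L.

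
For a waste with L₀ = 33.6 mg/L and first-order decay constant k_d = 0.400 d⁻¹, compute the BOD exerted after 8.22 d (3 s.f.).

y ≈ 32.3 mg/L

y_t = L₀(1 − e^(−k_d t)) = 33.6 × (1 − e^(−0.400×8.22))
= 33.6 × (1 − 0.03733) = 33.6 × 0.9627 = 32.35 mg/L.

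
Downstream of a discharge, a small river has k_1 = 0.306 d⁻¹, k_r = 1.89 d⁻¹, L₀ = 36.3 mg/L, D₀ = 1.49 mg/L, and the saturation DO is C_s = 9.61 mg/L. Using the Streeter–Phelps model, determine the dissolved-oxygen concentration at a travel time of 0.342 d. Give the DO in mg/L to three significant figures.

k_1 L₀/(k_r−k_1) = 0.306×36.3/(1.89−0.306) = 11.11/1.584 = 7.013 mg/L.
e^(−k_1 t) = e^(−0.306×0.3420) = 0.9006; e^(−k_r t) = e^(−1.89×0.3420) = 0.5239.
D = 7.013 × (0.9006 − 0.5239) + 1.49 × 0.5239 = 2.642 + 0.7807 = 3.422 mg/L.
DO = C_s − D = 9.61 − 3.422 = 6.188 mg/L.

DO ≈ 6.19 mg/L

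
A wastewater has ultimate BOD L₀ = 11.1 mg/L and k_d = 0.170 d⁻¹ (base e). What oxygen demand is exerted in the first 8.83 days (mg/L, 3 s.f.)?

y ≈ 8.63 mg/L

y_t = L₀(1 − e^(−k_d t)) = 11.1 × (1 − e^(−0.170×8.83))
= 11.1 × (1 − 0.2229) = 11.1 × 0.7771 = 8.626 mg/L.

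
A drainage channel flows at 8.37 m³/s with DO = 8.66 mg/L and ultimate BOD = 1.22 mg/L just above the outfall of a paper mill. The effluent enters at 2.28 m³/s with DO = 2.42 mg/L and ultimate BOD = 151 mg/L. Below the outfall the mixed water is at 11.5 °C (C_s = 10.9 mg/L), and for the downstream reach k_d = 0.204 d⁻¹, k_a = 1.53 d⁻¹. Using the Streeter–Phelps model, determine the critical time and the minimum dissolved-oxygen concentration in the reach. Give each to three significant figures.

Mixed DO = (8.37×8.66 + 2.28×2.42)/(8.37+2.28) = 78.00/10.65 = 7.324 mg/L.
Mixed L₀ = (8.37×1.22 + 2.28×151)/(10.65) = 354.5/10.65 = 33.29 mg/L.
Initial deficit D₀ = C_s − DO₀ = 10.9 − 7.324 = 3.576 mg/L.
t_c = (1/1.326) ln[(1.53/0.204)(1 − 3.576×1.326/(0.204×33.29))] = 0.7541 × ln(2.263) = 0.6158 d.
D_c = (0.204/1.53) × 33.29 × e^(−0.204×0.6158) = 0.1333 × 33.29 × 0.8819 = 3.914 mg/L.
Minimum DO = 10.9 − 3.914 = 6.986 mg/L.

t_c ≈ 0.616 d; minimum DO ≈ 6.99 mg/L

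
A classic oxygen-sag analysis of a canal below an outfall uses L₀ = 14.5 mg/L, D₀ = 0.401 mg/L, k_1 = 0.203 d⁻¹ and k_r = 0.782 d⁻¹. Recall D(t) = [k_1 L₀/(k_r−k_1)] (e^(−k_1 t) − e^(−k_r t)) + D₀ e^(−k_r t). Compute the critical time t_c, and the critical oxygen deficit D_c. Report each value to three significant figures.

t_c ≈ 2.19 d; D_c ≈ 2.41 mg/L

With k_r/k_1 = 3.852 and 1 − D₀(k_r−k_1)/(k_1 L₀) = 0.9211,
t_c = ln(3.852 × 0.9211) / (0.782 − 0.203) = ln(3.548) / 0.5790 = 1.266/0.5790 = 2.187 d.
D_c = (k_1/k_r) L₀ e^(−k_1 t_c) = (0.203/0.782) × 14.5 × e^(−0.203×2.187) = 0.2596 × 14.5 × 0.6414 = 2.414 mg/L.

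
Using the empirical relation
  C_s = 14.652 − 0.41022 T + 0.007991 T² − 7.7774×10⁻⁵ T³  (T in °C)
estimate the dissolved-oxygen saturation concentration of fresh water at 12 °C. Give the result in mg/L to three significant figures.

C_s = 14.652 − 0.41022×12 + 0.007991×12² − 7.7774×10⁻⁵×12³ = 10.75 mg/L.

C_s ≈ 10.7 mg/L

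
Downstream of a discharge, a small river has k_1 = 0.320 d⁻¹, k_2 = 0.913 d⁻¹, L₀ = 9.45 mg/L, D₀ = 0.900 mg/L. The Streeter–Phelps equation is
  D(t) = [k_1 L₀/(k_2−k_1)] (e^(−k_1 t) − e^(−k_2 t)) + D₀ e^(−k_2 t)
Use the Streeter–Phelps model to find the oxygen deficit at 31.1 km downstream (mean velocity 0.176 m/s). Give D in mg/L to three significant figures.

D ≈ 2.00 mg/L

Travel time t = x/v = 31.1 km / (0.176 m/s) = 31100 m / 0.176 m/s = 176700 s = 2.045 d.
k_1 L₀/(k_2−k_1) = 0.320×9.45/(0.913−0.320) = 3.024/0.5930 = 5.099 mg/L.
e^(−k_1 t) = e^(−0.320×2.045) = 0.5197; e^(−k_2 t) = e^(−0.913×2.045) = 0.1545.
D = 5.099 × (0.5197 − 0.1545) + 0.900 × 0.1545 = 1.862 + 0.1391 = 2.001 mg/L.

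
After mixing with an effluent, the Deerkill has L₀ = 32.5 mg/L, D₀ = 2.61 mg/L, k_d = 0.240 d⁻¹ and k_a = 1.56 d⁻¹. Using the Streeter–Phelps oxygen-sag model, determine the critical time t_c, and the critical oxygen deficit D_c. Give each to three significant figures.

With k_a/k_d = 6.500 and 1 − D₀(k_a−k_d)/(k_d L₀) = 0.5583,
t_c = ln(6.500 × 0.5583) / (1.56 − 0.240) = ln(3.629) / 1.320 = 1.289/1.320 = 0.9765 d.
L(t_c) = L₀ e^(−k_d t_c) = 32.5 × 0.7911 = 25.71 mg/L, and at the critical point k_a D_c = k_d L, so D_c = (0.240/1.56) × 25.71 = 3.955 mg/L.

t_c ≈ 0.976 d; D_c ≈ 3.96 mg/L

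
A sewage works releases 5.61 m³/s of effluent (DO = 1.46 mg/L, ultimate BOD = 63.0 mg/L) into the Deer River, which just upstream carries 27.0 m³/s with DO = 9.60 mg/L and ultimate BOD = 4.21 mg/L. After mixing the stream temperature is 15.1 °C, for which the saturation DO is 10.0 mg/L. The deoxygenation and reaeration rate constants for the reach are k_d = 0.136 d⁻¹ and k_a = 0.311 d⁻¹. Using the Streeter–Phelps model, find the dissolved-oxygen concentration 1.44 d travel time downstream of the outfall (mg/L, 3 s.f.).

Mixed DO = (27.0×9.60 + 5.61×1.46)/(27.0+5.61) = 267.4/32.61 = 8.200 mg/L.
Mixed L₀ = (27.0×4.21 + 5.61×63.0)/(32.61) = 467.1/32.61 = 14.32 mg/L.
Initial deficit D₀ = C_s − DO₀ = 10.0 − 8.200 = 1.800 mg/L.
D(1.44) = [0.136×14.32/(0.311−0.136)](e^(−0.136×1.44) − e^(−0.311×1.44)) + 1.800 e^(−0.311×1.44)
= 11.13 × (0.8221 − 0.6390) + 1.800 × 0.6390 = 3.189 mg/L.
DO = 10.0 − 3.189 = 6.811 mg/L.

DO ≈ 6.81 mg/L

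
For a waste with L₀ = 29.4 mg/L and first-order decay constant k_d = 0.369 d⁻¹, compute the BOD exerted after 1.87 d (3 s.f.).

y_t = L₀(1 − e^(−k_d t)) = 29.4 × (1 − e^(−0.369×1.87))
= 29.4 × (1 − 0.5016) = 29.4 × 0.4984 = 14.65 mg/L.

y ≈ 14.7 mg/L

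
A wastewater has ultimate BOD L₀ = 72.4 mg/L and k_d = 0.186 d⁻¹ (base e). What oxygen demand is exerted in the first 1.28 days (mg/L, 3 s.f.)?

y ≈ 15.3 mg/L

y_t = L₀(1 − e^(−k_d t)) = 72.4 × (1 − e^(−0.186×1.28))
= 72.4 × (1 − 0.7881) = 72.4 × 0.2119 = 15.34 mg/L.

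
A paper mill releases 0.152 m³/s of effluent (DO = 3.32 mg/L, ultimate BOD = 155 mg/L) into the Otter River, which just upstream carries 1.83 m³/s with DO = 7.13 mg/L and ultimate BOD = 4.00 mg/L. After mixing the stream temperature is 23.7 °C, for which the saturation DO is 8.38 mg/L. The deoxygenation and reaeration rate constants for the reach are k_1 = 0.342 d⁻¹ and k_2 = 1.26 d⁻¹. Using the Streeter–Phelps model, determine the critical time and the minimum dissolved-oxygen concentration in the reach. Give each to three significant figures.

t_c ≈ 1.08 d; minimum DO ≈ 5.46 mg/L

Mixed DO = (1.83×7.13 + 0.152×3.32)/(1.83+0.152) = 13.55/1.982 = 6.838 mg/L.
Mixed L₀ = (1.83×4.00 + 0.152×155)/(1.982) = 30.88/1.982 = 15.58 mg/L.
Initial deficit D₀ = C_s − DO₀ = 8.38 − 6.838 = 1.542 mg/L.
t_c = (1/0.9180) ln[(1.26/0.342)(1 − 1.542×0.9180/(0.342×15.58))] = 1.089 × ln(2.705) = 1.084 d.
D_c = (0.342/1.26) × 15.58 × e^(−0.342×1.084) = 0.2714 × 15.58 × 0.6902 = 2.919 mg/L.
Minimum DO = 8.38 − 2.919 = 5.461 mg/L.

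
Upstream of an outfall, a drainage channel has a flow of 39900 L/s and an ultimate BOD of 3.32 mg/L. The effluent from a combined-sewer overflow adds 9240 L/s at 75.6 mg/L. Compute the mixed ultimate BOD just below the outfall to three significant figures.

16.9 mg/L

Flow-weighted mixing: C = (Q_r C_r + Q_w C_w)/(Q_r + Q_w)
= (39900×3.32 + 9240×75.6)/(39900 + 9240) = 831000/49140 = 16.91 mg/L.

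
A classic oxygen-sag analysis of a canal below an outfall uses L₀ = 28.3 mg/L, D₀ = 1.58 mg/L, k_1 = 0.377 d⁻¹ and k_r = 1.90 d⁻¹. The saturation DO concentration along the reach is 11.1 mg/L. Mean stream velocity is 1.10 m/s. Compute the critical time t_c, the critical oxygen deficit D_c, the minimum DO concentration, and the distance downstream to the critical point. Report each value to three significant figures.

t_c = [1/(k_r−k_1)] ln[(k_r/k_1)(1 − D₀(k_r−k_1)/(k_1 L₀))]
= [1/(1.90−0.377)] ln[(1.90/0.377)(1 − 1.58×1.523/(0.377×28.3))]
= (1/1.523) ln[5.040 × 0.7745] = 0.6566 × ln(3.903) = 0.6566 × 1.362 = 0.8941 d.
L(t_c) = L₀ e^(−k_1 t_c) = 28.3 × 0.7138 = 20.20 mg/L, and at the critical point k_r D_c = k_1 L, so D_c = (0.377/1.90) × 20.20 = 4.008 mg/L.
Minimum DO = C_s − D_c = 11.1 − 4.008 = 7.092 mg/L.
x_c = v t_c = 1.10 m/s × 0.8941 d × 86400 s/d = 84980 m ≈ 85.0 km.

t_c ≈ 0.894 d; D_c ≈ 4.01 mg/L; min DO ≈ 7.09 mg/L; x_c ≈ 85.0 km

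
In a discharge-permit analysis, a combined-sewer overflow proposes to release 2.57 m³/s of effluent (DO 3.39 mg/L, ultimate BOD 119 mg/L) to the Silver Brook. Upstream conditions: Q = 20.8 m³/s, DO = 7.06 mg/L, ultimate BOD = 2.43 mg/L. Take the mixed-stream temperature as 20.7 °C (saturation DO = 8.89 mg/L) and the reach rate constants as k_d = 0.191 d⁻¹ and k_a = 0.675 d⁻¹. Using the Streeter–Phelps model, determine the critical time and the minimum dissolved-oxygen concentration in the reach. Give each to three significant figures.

Mixed DO = (20.8×7.06 + 2.57×3.39)/(20.8+2.57) = 155.6/23.37 = 6.656 mg/L.
Mixed L₀ = (20.8×2.43 + 2.57×119)/(23.37) = 356.4/23.37 = 15.25 mg/L.
Initial deficit D₀ = C_s − DO₀ = 8.89 − 6.656 = 2.234 mg/L.
t_c = (1/0.4840) ln[(0.675/0.191)(1 − 2.234×0.4840/(0.191×15.25))] = 2.066 × ln(2.222) = 1.650 d.
D_c = (0.191/0.675) × 15.25 × e^(−0.191×1.650) = 0.2830 × 15.25 × 0.7297 = 3.149 mg/L.
Minimum DO = 8.89 − 3.149 = 5.741 mg/L.

t_c ≈ 1.65 d; minimum DO ≈ 5.74 mg/L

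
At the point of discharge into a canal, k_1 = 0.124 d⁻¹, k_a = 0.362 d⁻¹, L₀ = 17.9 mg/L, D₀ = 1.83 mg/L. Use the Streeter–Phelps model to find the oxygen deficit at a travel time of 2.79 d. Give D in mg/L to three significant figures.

D ≈ 3.87 mg/L

k_1 L₀/(k_a−k_1) = 0.124×17.9/(0.362−0.124) = 2.220/0.2380 = 9.326 mg/L.
e^(−k_1 t) = e^(−0.124×2.790) = 0.7075; e^(−k_a t) = e^(−0.362×2.790) = 0.3642.
D = 9.326 × (0.7075 − 0.3642) + 1.83 × 0.3642 = 3.202 + 0.6665 = 3.868 mg/L.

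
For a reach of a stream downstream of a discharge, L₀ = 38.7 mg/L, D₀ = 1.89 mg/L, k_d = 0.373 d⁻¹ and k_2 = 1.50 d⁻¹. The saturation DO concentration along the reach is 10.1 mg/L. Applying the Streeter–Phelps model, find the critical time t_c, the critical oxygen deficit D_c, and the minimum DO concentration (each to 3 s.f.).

t_c ≈ 1.09 d; D_c ≈ 6.40 mg/L; min DO ≈ 3.70 mg/L

t_c = [1/(k_2−k_d)] ln[(k_2/k_d)(1 − D₀(k_2−k_d)/(k_d L₀))]
= [1/(1.50−0.373)] ln[(1.50/0.373)(1 − 1.89×1.127/(0.373×38.7))]
= (1/1.127) ln[4.021 × 0.8524] = 0.8873 × ln(3.428) = 0.8873 × 1.232 = 1.093 d.
D_c = (k_d/k_2) L₀ e^(−k_d t_c) = (0.373/1.50) × 38.7 × e^(−0.373×1.093) = 0.2487 × 38.7 × 0.6651 = 6.401 mg/L.
Minimum DO = C_s − D_c = 10.1 − 6.401 = 3.699 mg/L.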